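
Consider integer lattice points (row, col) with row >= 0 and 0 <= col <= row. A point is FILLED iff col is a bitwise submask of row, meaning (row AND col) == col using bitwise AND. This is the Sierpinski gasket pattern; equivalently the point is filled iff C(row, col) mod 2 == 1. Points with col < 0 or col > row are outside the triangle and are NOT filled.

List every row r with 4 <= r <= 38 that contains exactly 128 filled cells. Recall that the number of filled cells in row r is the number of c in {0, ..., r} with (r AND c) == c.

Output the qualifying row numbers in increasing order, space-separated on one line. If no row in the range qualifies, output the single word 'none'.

Answer: none

Derivation:
Row r has 2^popcount(r) filled cells, so we need popcount(r) = log2(128) = 7.
Scan r = 4..38 and keep those with exactly 7 one-bits:
r=4=100 popcount=1 -> skip
r=5=101 popcount=2 -> skip
r=6=110 popcount=2 -> skip
r=7=111 popcount=3 -> skip
r=8=1000 popcount=1 -> skip
r=9=1001 popcount=2 -> skip
r=10=1010 popcount=2 -> skip
r=11=1011 popcount=3 -> skip
r=12=1100 popcount=2 -> skip
r=13=1101 popcount=3 -> skip
r=14=1110 popcount=3 -> skip
r=15=1111 popcount=4 -> skip
r=16=10000 popcount=1 -> skip
r=17=10001 popcount=2 -> skip
r=18=10010 popcount=2 -> skip
r=19=10011 popcount=3 -> skip
r=20=10100 popcount=2 -> skip
r=21=10101 popcount=3 -> skip
r=22=10110 popcount=3 -> skip
r=23=10111 popcount=4 -> skip
r=24=11000 popcount=2 -> skip
r=25=11001 popcount=3 -> skip
r=26=11010 popcount=3 -> skip
r=27=11011 popcount=4 -> skip
r=28=11100 popcount=3 -> skip
r=29=11101 popcount=4 -> skip
r=30=11110 popcount=4 -> skip
r=31=11111 popcount=5 -> skip
r=32=100000 popcount=1 -> skip
r=33=100001 popcount=2 -> skip
r=34=100010 popcount=2 -> skip
r=35=100011 popcount=3 -> skip
r=36=100100 popcount=2 -> skip
r=37=100101 popcount=3 -> skip
r=38=100110 popcount=3 -> skip
Kept rows: none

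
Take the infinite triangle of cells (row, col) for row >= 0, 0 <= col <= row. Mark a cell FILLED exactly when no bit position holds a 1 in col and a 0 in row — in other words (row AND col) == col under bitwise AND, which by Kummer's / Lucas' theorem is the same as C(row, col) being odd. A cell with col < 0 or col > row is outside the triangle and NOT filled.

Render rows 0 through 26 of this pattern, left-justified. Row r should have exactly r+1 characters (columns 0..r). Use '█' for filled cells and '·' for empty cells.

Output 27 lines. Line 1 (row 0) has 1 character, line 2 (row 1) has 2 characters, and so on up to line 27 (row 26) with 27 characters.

r0=0: █
r1=1: ██
r2=10: █·█
r3=11: ████
r4=100: █···█
r5=101: ██··██
r6=110: █·█·█·█
r7=111: ████████
r8=1000: █·······█
r9=1001: ██······██
r10=1010: █·█·····█·█
r11=1011: ████····████
r12=1100: █···█···█···█
r13=1101: ██··██··██··██
r14=1110: █·█·█·█·█·█·█·█
r15=1111: ████████████████
r16=10000: █···············█
r17=10001: ██··············██
r18=10010: █·█·············█·█
r19=10011: ████············████
r20=10100: █···█···········█···█
r21=10101: ██··██··········██··██
r22=10110: █·█·█·█·········█·█·█·█
r23=10111: ████████········████████
r24=11000: █·······█·······█·······█
r25=11001: ██······██······██······██
r26=11010: █·█·····█·█·····█·█·····█·█

Answer: █
██
█·█
████
█···█
██··██
█·█·█·█
████████
█·······█
██······██
█·█·····█·█
████····████
█···█···█···█
██··██··██··██
█·█·█·█·█·█·█·█
████████████████
█···············█
██··············██
█·█·············█·█
████············████
█···█···········█···█
██··██··········██··██
█·█·█·█·········█·█·█·█
████████········████████
█·······█·······█·······█
██······██······██······██
█·█·····█·█·····█·█·····█·█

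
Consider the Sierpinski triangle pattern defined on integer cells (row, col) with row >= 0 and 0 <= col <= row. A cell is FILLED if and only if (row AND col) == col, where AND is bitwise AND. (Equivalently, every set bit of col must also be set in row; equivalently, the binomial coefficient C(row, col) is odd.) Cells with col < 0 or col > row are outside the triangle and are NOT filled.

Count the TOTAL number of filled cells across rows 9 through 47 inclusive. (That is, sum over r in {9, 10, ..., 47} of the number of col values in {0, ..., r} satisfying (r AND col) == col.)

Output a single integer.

Answer: 376

Derivation:
r9=1001 pc2: +4 =4
r10=1010 pc2: +4 =8
r11=1011 pc3: +8 =16
r12=1100 pc2: +4 =20
r13=1101 pc3: +8 =28
r14=1110 pc3: +8 =36
r15=1111 pc4: +16 =52
r16=10000 pc1: +2 =54
r17=10001 pc2: +4 =58
r18=10010 pc2: +4 =62
r19=10011 pc3: +8 =70
r20=10100 pc2: +4 =74
r21=10101 pc3: +8 =82
r22=10110 pc3: +8 =90
r23=10111 pc4: +16 =106
r24=11000 pc2: +4 =110
r25=11001 pc3: +8 =118
r26=11010 pc3: +8 =126
r27=11011 pc4: +16 =142
r28=11100 pc3: +8 =150
r29=11101 pc4: +16 =166
r30=11110 pc4: +16 =182
r31=11111 pc5: +32 =214
r32=100000 pc1: +2 =216
r33=100001 pc2: +4 =220
r34=100010 pc2: +4 =224
r35=100011 pc3: +8 =232
r36=100100 pc2: +4 =236
r37=100101 pc3: +8 =244
r38=100110 pc3: +8 =252
r39=100111 pc4: +16 =268
r40=101000 pc2: +4 =272
r41=101001 pc3: +8 =280
r42=101010 pc3: +8 =288
r43=101011 pc4: +16 =304
r44=101100 pc3: +8 =312
r45=101101 pc4: +16 =328
r46=101110 pc4: +16 =344
r47=101111 pc5: +32 =376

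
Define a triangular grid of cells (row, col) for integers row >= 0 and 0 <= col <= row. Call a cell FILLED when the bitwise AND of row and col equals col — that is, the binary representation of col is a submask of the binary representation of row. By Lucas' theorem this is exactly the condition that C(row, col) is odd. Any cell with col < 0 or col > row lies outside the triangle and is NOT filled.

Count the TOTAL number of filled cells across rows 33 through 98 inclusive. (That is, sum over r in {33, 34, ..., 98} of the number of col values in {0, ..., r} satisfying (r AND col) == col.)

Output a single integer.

Answer: 990

Derivation:
r33=100001 pc2: +4 =4
r34=100010 pc2: +4 =8
r35=100011 pc3: +8 =16
r36=100100 pc2: +4 =20
r37=100101 pc3: +8 =28
r38=100110 pc3: +8 =36
r39=100111 pc4: +16 =52
r40=101000 pc2: +4 =56
r41=101001 pc3: +8 =64
r42=101010 pc3: +8 =72
r43=101011 pc4: +16 =88
r44=101100 pc3: +8 =96
r45=101101 pc4: +16 =112
r46=101110 pc4: +16 =128
r47=101111 pc5: +32 =160
r48=110000 pc2: +4 =164
r49=110001 pc3: +8 =172
r50=110010 pc3: +8 =180
r51=110011 pc4: +16 =196
r52=110100 pc3: +8 =204
r53=110101 pc4: +16 =220
r54=110110 pc4: +16 =236
r55=110111 pc5: +32 =268
r56=111000 pc3: +8 =276
r57=111001 pc4: +16 =292
r58=111010 pc4: +16 =308
r59=111011 pc5: +32 =340
r60=111100 pc4: +16 =356
r61=111101 pc5: +32 =388
r62=111110 pc5: +32 =420
r63=111111 pc6: +64 =484
r64=1000000 pc1: +2 =486
r65=1000001 pc2: +4 =490
r66=1000010 pc2: +4 =494
r67=1000011 pc3: +8 =502
r68=1000100 pc2: +4 =506
r69=1000101 pc3: +8 =514
r70=1000110 pc3: +8 =522
r71=1000111 pc4: +16 =538
r72=1001000 pc2: +4 =542
r73=1001001 pc3: +8 =550
r74=1001010 pc3: +8 =558
r75=1001011 pc4: +16 =574
r76=1001100 pc3: +8 =582
r77=1001101 pc4: +16 =598
r78=1001110 pc4: +16 =614
r79=1001111 pc5: +32 =646
r80=1010000 pc2: +4 =650
r81=1010001 pc3: +8 =658
r82=1010010 pc3: +8 =666
r83=1010011 pc4: +16 =682
r84=1010100 pc3: +8 =690
r85=1010101 pc4: +16 =706
r86=1010110 pc4: +16 =722
r87=1010111 pc5: +32 =754
r88=1011000 pc3: +8 =762
r89=1011001 pc4: +16 =778
r90=1011010 pc4: +16 =794
r91=1011011 pc5: +32 =826
r92=1011100 pc4: +16 =842
r93=1011101 pc5: +32 =874
r94=1011110 pc5: +32 =906
r95=1011111 pc6: +64 =970
r96=1100000 pc2: +4 =974
r97=1100001 pc3: +8 =982
r98=1100010 pc3: +8 =990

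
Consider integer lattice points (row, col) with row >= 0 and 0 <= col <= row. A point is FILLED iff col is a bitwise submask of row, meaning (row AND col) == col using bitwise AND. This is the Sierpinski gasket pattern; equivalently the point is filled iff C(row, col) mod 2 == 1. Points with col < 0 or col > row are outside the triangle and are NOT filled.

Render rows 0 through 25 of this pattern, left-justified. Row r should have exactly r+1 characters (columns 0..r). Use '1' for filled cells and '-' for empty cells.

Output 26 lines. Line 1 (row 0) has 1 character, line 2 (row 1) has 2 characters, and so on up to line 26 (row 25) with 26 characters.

r0=0: 1
r1=1: 11
r2=10: 1-1
r3=11: 1111
r4=100: 1---1
r5=101: 11--11
r6=110: 1-1-1-1
r7=111: 11111111
r8=1000: 1-------1
r9=1001: 11------11
r10=1010: 1-1-----1-1
r11=1011: 1111----1111
r12=1100: 1---1---1---1
r13=1101: 11--11--11--11
r14=1110: 1-1-1-1-1-1-1-1
r15=1111: 1111111111111111
r16=10000: 1---------------1
r17=10001: 11--------------11
r18=10010: 1-1-------------1-1
r19=10011: 1111------------1111
r20=10100: 1---1-----------1---1
r21=10101: 11--11----------11--11
r22=10110: 1-1-1-1---------1-1-1-1
r23=10111: 11111111--------11111111
r24=11000: 1-------1-------1-------1
r25=11001: 11------11------11------11

Answer: 1
11
1-1
1111
1---1
11--11
1-1-1-1
11111111
1-------1
11------11
1-1-----1-1
1111----1111
1---1---1---1
11--11--11--11
1-1-1-1-1-1-1-1
1111111111111111
1---------------1
11--------------11
1-1-------------1-1
1111------------1111
1---1-----------1---1
11--11----------11--11
1-1-1-1---------1-1-1-1
11111111--------11111111
1-------1-------1-------1
11------11------11------11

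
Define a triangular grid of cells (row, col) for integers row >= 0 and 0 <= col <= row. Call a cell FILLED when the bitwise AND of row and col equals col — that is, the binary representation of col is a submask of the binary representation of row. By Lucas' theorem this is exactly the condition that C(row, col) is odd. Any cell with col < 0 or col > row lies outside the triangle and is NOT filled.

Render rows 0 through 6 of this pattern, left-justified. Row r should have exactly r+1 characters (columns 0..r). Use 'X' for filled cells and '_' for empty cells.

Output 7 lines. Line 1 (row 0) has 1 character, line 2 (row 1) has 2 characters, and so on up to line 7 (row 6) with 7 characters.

Answer: X
XX
X_X
XXXX
X___X
XX__XX
X_X_X_X

Derivation:
r0=0: X
r1=1: XX
r2=10: X_X
r3=11: XXXX
r4=100: X___X
r5=101: XX__XX
r6=110: X_X_X_X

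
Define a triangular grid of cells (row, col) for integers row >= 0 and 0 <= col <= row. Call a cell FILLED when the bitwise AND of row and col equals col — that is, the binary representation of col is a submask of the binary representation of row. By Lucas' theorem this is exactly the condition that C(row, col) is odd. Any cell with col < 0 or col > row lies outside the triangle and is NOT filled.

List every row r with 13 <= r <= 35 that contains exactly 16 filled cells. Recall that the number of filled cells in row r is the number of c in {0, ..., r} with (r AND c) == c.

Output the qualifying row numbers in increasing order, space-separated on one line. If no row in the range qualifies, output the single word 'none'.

Answer: 15 23 27 29 30

Derivation:
Row r has 2^popcount(r) filled cells, so we need popcount(r) = log2(16) = 4.
Scan r = 13..35 and keep those with exactly 4 one-bits:
r=13=1101 popcount=3 -> skip
r=14=1110 popcount=3 -> skip
r=15=1111 popcount=4 -> KEEP
r=16=10000 popcount=1 -> skip
r=17=10001 popcount=2 -> skip
r=18=10010 popcount=2 -> skip
r=19=10011 popcount=3 -> skip
r=20=10100 popcount=2 -> skip
r=21=10101 popcount=3 -> skip
r=22=10110 popcount=3 -> skip
r=23=10111 popcount=4 -> KEEP
r=24=11000 popcount=2 -> skip
r=25=11001 popcount=3 -> skip
r=26=11010 popcount=3 -> skip
r=27=11011 popcount=4 -> KEEP
r=28=11100 popcount=3 -> skip
r=29=11101 popcount=4 -> KEEP
r=30=11110 popcount=4 -> KEEP
r=31=11111 popcount=5 -> skip
r=32=100000 popcount=1 -> skip
r=33=100001 popcount=2 -> skip
r=34=100010 popcount=2 -> skip
r=35=100011 popcount=3 -> skip
Kept rows: 15 23 27 29 30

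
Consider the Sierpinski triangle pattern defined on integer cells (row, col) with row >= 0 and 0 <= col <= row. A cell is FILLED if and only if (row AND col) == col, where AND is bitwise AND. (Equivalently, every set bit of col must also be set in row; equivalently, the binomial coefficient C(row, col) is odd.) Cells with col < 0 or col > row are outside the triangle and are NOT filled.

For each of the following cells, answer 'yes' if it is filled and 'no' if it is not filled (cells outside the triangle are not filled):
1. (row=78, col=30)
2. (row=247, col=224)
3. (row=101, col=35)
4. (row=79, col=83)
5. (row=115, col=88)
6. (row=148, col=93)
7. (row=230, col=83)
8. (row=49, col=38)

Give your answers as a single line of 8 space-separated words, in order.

Answer: no yes no no no no no no

Derivation:
(78,30): row=0b1001110, col=0b11110, row AND col = 0b1110 = 14; 14 != 30 -> empty
(247,224): row=0b11110111, col=0b11100000, row AND col = 0b11100000 = 224; 224 == 224 -> filled
(101,35): row=0b1100101, col=0b100011, row AND col = 0b100001 = 33; 33 != 35 -> empty
(79,83): col outside [0, 79] -> not filled
(115,88): row=0b1110011, col=0b1011000, row AND col = 0b1010000 = 80; 80 != 88 -> empty
(148,93): row=0b10010100, col=0b1011101, row AND col = 0b10100 = 20; 20 != 93 -> empty
(230,83): row=0b11100110, col=0b1010011, row AND col = 0b1000010 = 66; 66 != 83 -> empty
(49,38): row=0b110001, col=0b100110, row AND col = 0b100000 = 32; 32 != 38 -> empty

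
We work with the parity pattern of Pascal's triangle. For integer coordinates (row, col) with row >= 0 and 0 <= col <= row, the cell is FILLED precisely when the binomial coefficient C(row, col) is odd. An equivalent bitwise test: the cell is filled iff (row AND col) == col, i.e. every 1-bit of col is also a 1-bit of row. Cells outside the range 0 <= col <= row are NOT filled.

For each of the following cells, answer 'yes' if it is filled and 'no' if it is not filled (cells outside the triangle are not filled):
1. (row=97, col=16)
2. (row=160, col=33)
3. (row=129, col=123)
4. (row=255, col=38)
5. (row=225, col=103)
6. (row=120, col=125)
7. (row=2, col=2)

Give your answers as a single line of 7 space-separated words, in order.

Answer: no no no yes no no yes

Derivation:
(97,16): row=0b1100001, col=0b10000, row AND col = 0b0 = 0; 0 != 16 -> empty
(160,33): row=0b10100000, col=0b100001, row AND col = 0b100000 = 32; 32 != 33 -> empty
(129,123): row=0b10000001, col=0b1111011, row AND col = 0b1 = 1; 1 != 123 -> empty
(255,38): row=0b11111111, col=0b100110, row AND col = 0b100110 = 38; 38 == 38 -> filled
(225,103): row=0b11100001, col=0b1100111, row AND col = 0b1100001 = 97; 97 != 103 -> empty
(120,125): col outside [0, 120] -> not filled
(2,2): row=0b10, col=0b10, row AND col = 0b10 = 2; 2 == 2 -> filled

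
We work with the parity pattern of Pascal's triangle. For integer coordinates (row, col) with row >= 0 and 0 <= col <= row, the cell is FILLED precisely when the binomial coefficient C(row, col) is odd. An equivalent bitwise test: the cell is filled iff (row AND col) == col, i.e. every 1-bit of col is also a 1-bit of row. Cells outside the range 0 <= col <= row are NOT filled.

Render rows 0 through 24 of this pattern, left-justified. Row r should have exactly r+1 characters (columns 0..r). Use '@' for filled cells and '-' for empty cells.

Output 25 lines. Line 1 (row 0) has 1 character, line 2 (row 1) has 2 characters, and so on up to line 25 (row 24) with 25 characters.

Answer: @
@@
@-@
@@@@
@---@
@@--@@
@-@-@-@
@@@@@@@@
@-------@
@@------@@
@-@-----@-@
@@@@----@@@@
@---@---@---@
@@--@@--@@--@@
@-@-@-@-@-@-@-@
@@@@@@@@@@@@@@@@
@---------------@
@@--------------@@
@-@-------------@-@
@@@@------------@@@@
@---@-----------@---@
@@--@@----------@@--@@
@-@-@-@---------@-@-@-@
@@@@@@@@--------@@@@@@@@
@-------@-------@-------@

Derivation:
r0=0: @
r1=1: @@
r2=10: @-@
r3=11: @@@@
r4=100: @---@
r5=101: @@--@@
r6=110: @-@-@-@
r7=111: @@@@@@@@
r8=1000: @-------@
r9=1001: @@------@@
r10=1010: @-@-----@-@
r11=1011: @@@@----@@@@
r12=1100: @---@---@---@
r13=1101: @@--@@--@@--@@
r14=1110: @-@-@-@-@-@-@-@
r15=1111: @@@@@@@@@@@@@@@@
r16=10000: @---------------@
r17=10001: @@--------------@@
r18=10010: @-@-------------@-@
r19=10011: @@@@------------@@@@
r20=10100: @---@-----------@---@
r21=10101: @@--@@----------@@--@@
r22=10110: @-@-@-@---------@-@-@-@
r23=10111: @@@@@@@@--------@@@@@@@@
r24=11000: @-------@-------@-------@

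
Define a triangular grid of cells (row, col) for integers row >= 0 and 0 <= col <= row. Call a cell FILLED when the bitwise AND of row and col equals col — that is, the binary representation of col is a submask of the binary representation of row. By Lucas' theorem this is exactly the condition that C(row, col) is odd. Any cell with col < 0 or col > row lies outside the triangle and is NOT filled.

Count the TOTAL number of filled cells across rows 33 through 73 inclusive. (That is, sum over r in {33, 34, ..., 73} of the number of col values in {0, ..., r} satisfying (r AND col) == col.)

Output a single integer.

Answer: 550

Derivation:
r33=100001 pc2: +4 =4
r34=100010 pc2: +4 =8
r35=100011 pc3: +8 =16
r36=100100 pc2: +4 =20
r37=100101 pc3: +8 =28
r38=100110 pc3: +8 =36
r39=100111 pc4: +16 =52
r40=101000 pc2: +4 =56
r41=101001 pc3: +8 =64
r42=101010 pc3: +8 =72
r43=101011 pc4: +16 =88
r44=101100 pc3: +8 =96
r45=101101 pc4: +16 =112
r46=101110 pc4: +16 =128
r47=101111 pc5: +32 =160
r48=110000 pc2: +4 =164
r49=110001 pc3: +8 =172
r50=110010 pc3: +8 =180
r51=110011 pc4: +16 =196
r52=110100 pc3: +8 =204
r53=110101 pc4: +16 =220
r54=110110 pc4: +16 =236
r55=110111 pc5: +32 =268
r56=111000 pc3: +8 =276
r57=111001 pc4: +16 =292
r58=111010 pc4: +16 =308
r59=111011 pc5: +32 =340
r60=111100 pc4: +16 =356
r61=111101 pc5: +32 =388
r62=111110 pc5: +32 =420
r63=111111 pc6: +64 =484
r64=1000000 pc1: +2 =486
r65=1000001 pc2: +4 =490
r66=1000010 pc2: +4 =494
r67=1000011 pc3: +8 =502
r68=1000100 pc2: +4 =506
r69=1000101 pc3: +8 =514
r70=1000110 pc3: +8 =522
r71=1000111 pc4: +16 =538
r72=1001000 pc2: +4 =542
r73=1001001 pc3: +8 =550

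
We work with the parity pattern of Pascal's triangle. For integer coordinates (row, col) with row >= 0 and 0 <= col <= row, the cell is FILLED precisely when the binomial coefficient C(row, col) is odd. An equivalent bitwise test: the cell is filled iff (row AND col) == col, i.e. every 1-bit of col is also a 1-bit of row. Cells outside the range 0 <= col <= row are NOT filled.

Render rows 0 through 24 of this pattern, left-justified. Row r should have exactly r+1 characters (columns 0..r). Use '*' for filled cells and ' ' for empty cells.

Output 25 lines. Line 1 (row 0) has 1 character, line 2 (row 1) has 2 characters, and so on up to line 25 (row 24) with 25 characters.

r0=0: *
r1=1: **
r2=10: * *
r3=11: ****
r4=100: *   *
r5=101: **  **
r6=110: * * * *
r7=111: ********
r8=1000: *       *
r9=1001: **      **
r10=1010: * *     * *
r11=1011: ****    ****
r12=1100: *   *   *   *
r13=1101: **  **  **  **
r14=1110: * * * * * * * *
r15=1111: ****************
r16=10000: *               *
r17=10001: **              **
r18=10010: * *             * *
r19=10011: ****            ****
r20=10100: *   *           *   *
r21=10101: **  **          **  **
r22=10110: * * * *         * * * *
r23=10111: ********        ********
r24=11000: *       *       *       *

Answer: *
**
* *
****
*   *
**  **
* * * *
********
*       *
**      **
* *     * *
****    ****
*   *   *   *
**  **  **  **
* * * * * * * *
****************
*               *
**              **
* *             * *
****            ****
*   *           *   *
**  **          **  **
* * * *         * * * *
********        ********
*       *       *       *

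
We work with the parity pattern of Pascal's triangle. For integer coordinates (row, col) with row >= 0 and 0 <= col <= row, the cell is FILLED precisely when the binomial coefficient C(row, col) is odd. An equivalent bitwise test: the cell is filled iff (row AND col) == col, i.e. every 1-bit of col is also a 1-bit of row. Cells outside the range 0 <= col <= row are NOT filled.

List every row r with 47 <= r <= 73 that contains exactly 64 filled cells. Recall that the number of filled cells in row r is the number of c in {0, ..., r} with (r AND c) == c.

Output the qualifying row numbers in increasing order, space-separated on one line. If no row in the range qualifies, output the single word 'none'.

Row r has 2^popcount(r) filled cells, so we need popcount(r) = log2(64) = 6.
Scan r = 47..73 and keep those with exactly 6 one-bits:
r=47=101111 popcount=5 -> skip
r=48=110000 popcount=2 -> skip
r=49=110001 popcount=3 -> skip
r=50=110010 popcount=3 -> skip
r=51=110011 popcount=4 -> skip
r=52=110100 popcount=3 -> skip
r=53=110101 popcount=4 -> skip
r=54=110110 popcount=4 -> skip
r=55=110111 popcount=5 -> skip
r=56=111000 popcount=3 -> skip
r=57=111001 popcount=4 -> skip
r=58=111010 popcount=4 -> skip
r=59=111011 popcount=5 -> skip
r=60=111100 popcount=4 -> skip
r=61=111101 popcount=5 -> skip
r=62=111110 popcount=5 -> skip
r=63=111111 popcount=6 -> KEEP
r=64=1000000 popcount=1 -> skip
r=65=1000001 popcount=2 -> skip
r=66=1000010 popcount=2 -> skip
r=67=1000011 popcount=3 -> skip
r=68=1000100 popcount=2 -> skip
r=69=1000101 popcount=3 -> skip
r=70=1000110 popcount=3 -> skip
r=71=1000111 popcount=4 -> skip
r=72=1001000 popcount=2 -> skip
r=73=1001001 popcount=3 -> skip
Kept rows: 63

Answer: 63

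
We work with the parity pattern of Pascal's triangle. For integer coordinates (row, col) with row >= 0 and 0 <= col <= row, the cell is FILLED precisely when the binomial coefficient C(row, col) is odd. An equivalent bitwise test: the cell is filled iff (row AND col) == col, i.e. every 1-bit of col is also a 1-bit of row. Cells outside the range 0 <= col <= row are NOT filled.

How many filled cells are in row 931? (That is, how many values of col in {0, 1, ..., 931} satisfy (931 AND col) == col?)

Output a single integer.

Answer: 64

Derivation:
931 in binary = 1110100011
popcount(931) = number of 1-bits in 1110100011 = 6
A col c satisfies (931 AND c) == c iff every set bit of c is also set in 931; each of the 6 set bits of 931 can independently be on or off in c.
count = 2^6 = 64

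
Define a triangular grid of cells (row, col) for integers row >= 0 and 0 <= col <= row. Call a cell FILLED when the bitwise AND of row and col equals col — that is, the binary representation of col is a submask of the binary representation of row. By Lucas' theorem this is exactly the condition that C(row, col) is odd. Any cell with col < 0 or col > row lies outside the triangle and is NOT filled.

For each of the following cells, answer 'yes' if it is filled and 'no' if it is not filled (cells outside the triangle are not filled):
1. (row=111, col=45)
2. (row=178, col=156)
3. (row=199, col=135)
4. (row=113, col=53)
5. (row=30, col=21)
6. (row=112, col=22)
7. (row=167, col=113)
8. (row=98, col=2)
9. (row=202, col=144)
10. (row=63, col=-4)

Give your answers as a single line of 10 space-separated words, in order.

Answer: yes no yes no no no no yes no no

Derivation:
(111,45): row=0b1101111, col=0b101101, row AND col = 0b101101 = 45; 45 == 45 -> filled
(178,156): row=0b10110010, col=0b10011100, row AND col = 0b10010000 = 144; 144 != 156 -> empty
(199,135): row=0b11000111, col=0b10000111, row AND col = 0b10000111 = 135; 135 == 135 -> filled
(113,53): row=0b1110001, col=0b110101, row AND col = 0b110001 = 49; 49 != 53 -> empty
(30,21): row=0b11110, col=0b10101, row AND col = 0b10100 = 20; 20 != 21 -> empty
(112,22): row=0b1110000, col=0b10110, row AND col = 0b10000 = 16; 16 != 22 -> empty
(167,113): row=0b10100111, col=0b1110001, row AND col = 0b100001 = 33; 33 != 113 -> empty
(98,2): row=0b1100010, col=0b10, row AND col = 0b10 = 2; 2 == 2 -> filled
(202,144): row=0b11001010, col=0b10010000, row AND col = 0b10000000 = 128; 128 != 144 -> empty
(63,-4): col outside [0, 63] -> not filled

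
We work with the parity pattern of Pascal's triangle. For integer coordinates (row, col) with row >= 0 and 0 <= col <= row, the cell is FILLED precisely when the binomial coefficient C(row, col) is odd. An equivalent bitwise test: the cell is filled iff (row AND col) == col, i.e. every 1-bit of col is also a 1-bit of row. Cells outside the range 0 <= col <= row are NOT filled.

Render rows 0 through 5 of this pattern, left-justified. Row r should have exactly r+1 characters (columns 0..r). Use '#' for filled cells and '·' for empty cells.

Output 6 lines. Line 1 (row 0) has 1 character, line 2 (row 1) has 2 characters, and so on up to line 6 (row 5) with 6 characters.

r0=0: #
r1=1: ##
r2=10: #·#
r3=11: ####
r4=100: #···#
r5=101: ##··##

Answer: #
##
#·#
####
#···#
##··##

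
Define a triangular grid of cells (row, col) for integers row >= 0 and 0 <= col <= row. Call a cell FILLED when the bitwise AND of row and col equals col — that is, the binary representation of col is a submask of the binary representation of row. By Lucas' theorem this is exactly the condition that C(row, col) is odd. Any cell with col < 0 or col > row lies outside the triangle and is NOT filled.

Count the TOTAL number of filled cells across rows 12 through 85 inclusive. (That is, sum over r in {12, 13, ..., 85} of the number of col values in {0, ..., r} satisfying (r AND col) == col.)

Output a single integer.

Answer: 906

Derivation:
r12=1100 pc2: +4 =4
r13=1101 pc3: +8 =12
r14=1110 pc3: +8 =20
r15=1111 pc4: +16 =36
r16=10000 pc1: +2 =38
r17=10001 pc2: +4 =42
r18=10010 pc2: +4 =46
r19=10011 pc3: +8 =54
r20=10100 pc2: +4 =58
r21=10101 pc3: +8 =66
r22=10110 pc3: +8 =74
r23=10111 pc4: +16 =90
r24=11000 pc2: +4 =94
r25=11001 pc3: +8 =102
r26=11010 pc3: +8 =110
r27=11011 pc4: +16 =126
r28=11100 pc3: +8 =134
r29=11101 pc4: +16 =150
r30=11110 pc4: +16 =166
r31=11111 pc5: +32 =198
r32=100000 pc1: +2 =200
r33=100001 pc2: +4 =204
r34=100010 pc2: +4 =208
r35=100011 pc3: +8 =216
r36=100100 pc2: +4 =220
r37=100101 pc3: +8 =228
r38=100110 pc3: +8 =236
r39=100111 pc4: +16 =252
r40=101000 pc2: +4 =256
r41=101001 pc3: +8 =264
r42=101010 pc3: +8 =272
r43=101011 pc4: +16 =288
r44=101100 pc3: +8 =296
r45=101101 pc4: +16 =312
r46=101110 pc4: +16 =328
r47=101111 pc5: +32 =360
r48=110000 pc2: +4 =364
r49=110001 pc3: +8 =372
r50=110010 pc3: +8 =380
r51=110011 pc4: +16 =396
r52=110100 pc3: +8 =404
r53=110101 pc4: +16 =420
r54=110110 pc4: +16 =436
r55=110111 pc5: +32 =468
r56=111000 pc3: +8 =476
r57=111001 pc4: +16 =492
r58=111010 pc4: +16 =508
r59=111011 pc5: +32 =540
r60=111100 pc4: +16 =556
r61=111101 pc5: +32 =588
r62=111110 pc5: +32 =620
r63=111111 pc6: +64 =684
r64=1000000 pc1: +2 =686
r65=1000001 pc2: +4 =690
r66=1000010 pc2: +4 =694
r67=1000011 pc3: +8 =702
r68=1000100 pc2: +4 =706
r69=1000101 pc3: +8 =714
r70=1000110 pc3: +8 =722
r71=1000111 pc4: +16 =738
r72=1001000 pc2: +4 =742
r73=1001001 pc3: +8 =750
r74=1001010 pc3: +8 =758
r75=1001011 pc4: +16 =774
r76=1001100 pc3: +8 =782
r77=1001101 pc4: +16 =798
r78=1001110 pc4: +16 =814
r79=1001111 pc5: +32 =846
r80=1010000 pc2: +4 =850
r81=1010001 pc3: +8 =858
r82=1010010 pc3: +8 =866
r83=1010011 pc4: +16 =882
r84=1010100 pc3: +8 =890
r85=1010101 pc4: +16 =906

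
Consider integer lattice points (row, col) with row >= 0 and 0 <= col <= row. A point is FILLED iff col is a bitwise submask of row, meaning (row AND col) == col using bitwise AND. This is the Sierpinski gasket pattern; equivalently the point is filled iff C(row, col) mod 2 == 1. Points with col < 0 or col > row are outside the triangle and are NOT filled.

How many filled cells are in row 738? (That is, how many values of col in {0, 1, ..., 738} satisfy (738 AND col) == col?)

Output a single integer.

738 in binary = 1011100010
popcount(738) = number of 1-bits in 1011100010 = 5
A col c satisfies (738 AND c) == c iff every set bit of c is also set in 738; each of the 5 set bits of 738 can independently be on or off in c.
count = 2^5 = 32

Answer: 32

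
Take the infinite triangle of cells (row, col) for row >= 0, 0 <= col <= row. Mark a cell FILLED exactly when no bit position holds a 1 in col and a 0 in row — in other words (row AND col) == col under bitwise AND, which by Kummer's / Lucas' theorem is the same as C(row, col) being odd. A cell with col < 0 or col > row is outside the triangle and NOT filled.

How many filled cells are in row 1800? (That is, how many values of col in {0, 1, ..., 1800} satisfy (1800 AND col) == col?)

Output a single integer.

Answer: 16

Derivation:
1800 in binary = 11100001000
popcount(1800) = number of 1-bits in 11100001000 = 4
A col c satisfies (1800 AND c) == c iff every set bit of c is also set in 1800; each of the 4 set bits of 1800 can independently be on or off in c.
count = 2^4 = 16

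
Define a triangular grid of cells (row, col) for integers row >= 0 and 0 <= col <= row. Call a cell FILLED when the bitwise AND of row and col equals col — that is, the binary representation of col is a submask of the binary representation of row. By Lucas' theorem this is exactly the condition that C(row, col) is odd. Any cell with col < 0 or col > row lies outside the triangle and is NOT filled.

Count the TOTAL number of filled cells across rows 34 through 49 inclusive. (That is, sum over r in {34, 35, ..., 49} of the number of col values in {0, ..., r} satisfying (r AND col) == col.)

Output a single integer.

Answer: 168

Derivation:
r34=100010 pc2: +4 =4
r35=100011 pc3: +8 =12
r36=100100 pc2: +4 =16
r37=100101 pc3: +8 =24
r38=100110 pc3: +8 =32
r39=100111 pc4: +16 =48
r40=101000 pc2: +4 =52
r41=101001 pc3: +8 =60
r42=101010 pc3: +8 =68
r43=101011 pc4: +16 =84
r44=101100 pc3: +8 =92
r45=101101 pc4: +16 =108
r46=101110 pc4: +16 =124
r47=101111 pc5: +32 =156
r48=110000 pc2: +4 =160
r49=110001 pc3: +8 =168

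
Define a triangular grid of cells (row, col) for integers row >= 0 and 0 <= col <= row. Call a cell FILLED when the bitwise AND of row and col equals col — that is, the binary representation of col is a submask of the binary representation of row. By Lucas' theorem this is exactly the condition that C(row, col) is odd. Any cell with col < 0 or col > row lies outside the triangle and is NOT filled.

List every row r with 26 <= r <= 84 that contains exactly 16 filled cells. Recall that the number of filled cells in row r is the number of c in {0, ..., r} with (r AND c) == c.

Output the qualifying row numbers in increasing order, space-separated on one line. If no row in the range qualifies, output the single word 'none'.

Row r has 2^popcount(r) filled cells, so we need popcount(r) = log2(16) = 4.
Scan r = 26..84 and keep those with exactly 4 one-bits:
r=26=11010 popcount=3 -> skip
r=27=11011 popcount=4 -> KEEP
r=28=11100 popcount=3 -> skip
r=29=11101 popcount=4 -> KEEP
r=30=11110 popcount=4 -> KEEP
r=31=11111 popcount=5 -> skip
r=32=100000 popcount=1 -> skip
r=33=100001 popcount=2 -> skip
r=34=100010 popcount=2 -> skip
r=35=100011 popcount=3 -> skip
r=36=100100 popcount=2 -> skip
r=37=100101 popcount=3 -> skip
r=38=100110 popcount=3 -> skip
r=39=100111 popcount=4 -> KEEP
r=40=101000 popcount=2 -> skip
r=41=101001 popcount=3 -> skip
r=42=101010 popcount=3 -> skip
r=43=101011 popcount=4 -> KEEP
r=44=101100 popcount=3 -> skip
r=45=101101 popcount=4 -> KEEP
r=46=101110 popcount=4 -> KEEP
r=47=101111 popcount=5 -> skip
r=48=110000 popcount=2 -> skip
r=49=110001 popcount=3 -> skip
r=50=110010 popcount=3 -> skip
r=51=110011 popcount=4 -> KEEP
r=52=110100 popcount=3 -> skip
r=53=110101 popcount=4 -> KEEP
r=54=110110 popcount=4 -> KEEP
r=55=110111 popcount=5 -> skip
r=56=111000 popcount=3 -> skip
r=57=111001 popcount=4 -> KEEP
r=58=111010 popcount=4 -> KEEP
r=59=111011 popcount=5 -> skip
r=60=111100 popcount=4 -> KEEP
r=61=111101 popcount=5 -> skip
r=62=111110 popcount=5 -> skip
r=63=111111 popcount=6 -> skip
r=64=1000000 popcount=1 -> skip
r=65=1000001 popcount=2 -> skip
r=66=1000010 popcount=2 -> skip
r=67=1000011 popcount=3 -> skip
r=68=1000100 popcount=2 -> skip
r=69=1000101 popcount=3 -> skip
r=70=1000110 popcount=3 -> skip
r=71=1000111 popcount=4 -> KEEP
r=72=1001000 popcount=2 -> skip
r=73=1001001 popcount=3 -> skip
r=74=1001010 popcount=3 -> skip
r=75=1001011 popcount=4 -> KEEP
r=76=1001100 popcount=3 -> skip
r=77=1001101 popcount=4 -> KEEP
r=78=1001110 popcount=4 -> KEEP
r=79=1001111 popcount=5 -> skip
r=80=1010000 popcount=2 -> skip
r=81=1010001 popcount=3 -> skip
r=82=1010010 popcount=3 -> skip
r=83=1010011 popcount=4 -> KEEP
r=84=1010100 popcount=3 -> skip
Kept rows: 27 29 30 39 43 45 46 51 53 54 57 58 60 71 75 77 78 83

Answer: 27 29 30 39 43 45 46 51 53 54 57 58 60 71 75 77 78 83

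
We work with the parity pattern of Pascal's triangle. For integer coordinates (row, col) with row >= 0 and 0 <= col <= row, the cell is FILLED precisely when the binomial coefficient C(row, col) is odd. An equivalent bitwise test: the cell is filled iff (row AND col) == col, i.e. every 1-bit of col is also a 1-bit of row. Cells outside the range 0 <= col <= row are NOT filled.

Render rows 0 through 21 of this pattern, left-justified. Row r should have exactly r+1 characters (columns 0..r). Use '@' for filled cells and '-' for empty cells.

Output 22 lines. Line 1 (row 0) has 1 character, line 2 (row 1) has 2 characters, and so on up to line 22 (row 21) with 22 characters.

Answer: @
@@
@-@
@@@@
@---@
@@--@@
@-@-@-@
@@@@@@@@
@-------@
@@------@@
@-@-----@-@
@@@@----@@@@
@---@---@---@
@@--@@--@@--@@
@-@-@-@-@-@-@-@
@@@@@@@@@@@@@@@@
@---------------@
@@--------------@@
@-@-------------@-@
@@@@------------@@@@
@---@-----------@---@
@@--@@----------@@--@@

Derivation:
r0=0: @
r1=1: @@
r2=10: @-@
r3=11: @@@@
r4=100: @---@
r5=101: @@--@@
r6=110: @-@-@-@
r7=111: @@@@@@@@
r8=1000: @-------@
r9=1001: @@------@@
r10=1010: @-@-----@-@
r11=1011: @@@@----@@@@
r12=1100: @---@---@---@
r13=1101: @@--@@--@@--@@
r14=1110: @-@-@-@-@-@-@-@
r15=1111: @@@@@@@@@@@@@@@@
r16=10000: @---------------@
r17=10001: @@--------------@@
r18=10010: @-@-------------@-@
r19=10011: @@@@------------@@@@
r20=10100: @---@-----------@---@
r21=10101: @@--@@----------@@--@@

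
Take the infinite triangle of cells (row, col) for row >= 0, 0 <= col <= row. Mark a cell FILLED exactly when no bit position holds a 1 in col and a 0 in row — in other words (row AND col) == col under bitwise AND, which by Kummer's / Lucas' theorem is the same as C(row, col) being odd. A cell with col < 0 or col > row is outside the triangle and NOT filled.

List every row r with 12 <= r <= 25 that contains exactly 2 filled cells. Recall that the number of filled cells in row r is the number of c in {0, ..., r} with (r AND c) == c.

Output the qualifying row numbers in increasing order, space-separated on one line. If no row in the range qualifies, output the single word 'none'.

Answer: 16

Derivation:
Row r has 2^popcount(r) filled cells, so we need popcount(r) = log2(2) = 1.
Scan r = 12..25 and keep those with exactly 1 one-bits:
r=12=1100 popcount=2 -> skip
r=13=1101 popcount=3 -> skip
r=14=1110 popcount=3 -> skip
r=15=1111 popcount=4 -> skip
r=16=10000 popcount=1 -> KEEP
r=17=10001 popcount=2 -> skip
r=18=10010 popcount=2 -> skip
r=19=10011 popcount=3 -> skip
r=20=10100 popcount=2 -> skip
r=21=10101 popcount=3 -> skip
r=22=10110 popcount=3 -> skip
r=23=10111 popcount=4 -> skip
r=24=11000 popcount=2 -> skip
r=25=11001 popcount=3 -> skip
Kept rows: 16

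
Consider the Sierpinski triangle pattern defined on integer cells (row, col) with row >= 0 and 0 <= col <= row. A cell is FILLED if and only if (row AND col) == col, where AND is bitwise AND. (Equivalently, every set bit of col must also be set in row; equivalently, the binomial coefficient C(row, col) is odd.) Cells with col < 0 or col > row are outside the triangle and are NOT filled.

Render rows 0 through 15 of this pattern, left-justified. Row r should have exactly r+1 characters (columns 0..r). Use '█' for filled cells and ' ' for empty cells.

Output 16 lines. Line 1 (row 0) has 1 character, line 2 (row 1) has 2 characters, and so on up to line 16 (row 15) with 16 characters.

Answer: █
██
█ █
████
█   █
██  ██
█ █ █ █
████████
█       █
██      ██
█ █     █ █
████    ████
█   █   █   █
██  ██  ██  ██
█ █ █ █ █ █ █ █
████████████████

Derivation:
r0=0: █
r1=1: ██
r2=10: █ █
r3=11: ████
r4=100: █   █
r5=101: ██  ██
r6=110: █ █ █ █
r7=111: ████████
r8=1000: █       █
r9=1001: ██      ██
r10=1010: █ █     █ █
r11=1011: ████    ████
r12=1100: █   █   █   █
r13=1101: ██  ██  ██  ██
r14=1110: █ █ █ █ █ █ █ █
r15=1111: ████████████████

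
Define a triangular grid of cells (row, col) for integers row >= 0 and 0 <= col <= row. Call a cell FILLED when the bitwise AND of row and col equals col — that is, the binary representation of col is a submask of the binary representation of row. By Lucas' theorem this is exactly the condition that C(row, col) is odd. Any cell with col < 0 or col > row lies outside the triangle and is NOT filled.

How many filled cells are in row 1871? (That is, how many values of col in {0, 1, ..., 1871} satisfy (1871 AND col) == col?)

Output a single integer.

1871 in binary = 11101001111
popcount(1871) = number of 1-bits in 11101001111 = 8
A col c satisfies (1871 AND c) == c iff every set bit of c is also set in 1871; each of the 8 set bits of 1871 can independently be on or off in c.
count = 2^8 = 256

Answer: 256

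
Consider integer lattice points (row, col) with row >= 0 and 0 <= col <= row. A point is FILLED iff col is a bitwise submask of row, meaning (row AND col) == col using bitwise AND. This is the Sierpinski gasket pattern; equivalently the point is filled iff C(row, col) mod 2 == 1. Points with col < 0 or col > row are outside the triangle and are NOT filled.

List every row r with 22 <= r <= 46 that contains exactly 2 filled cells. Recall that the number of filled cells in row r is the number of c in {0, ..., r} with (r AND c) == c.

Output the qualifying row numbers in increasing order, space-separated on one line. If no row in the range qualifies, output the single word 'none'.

Row r has 2^popcount(r) filled cells, so we need popcount(r) = log2(2) = 1.
Scan r = 22..46 and keep those with exactly 1 one-bits:
r=22=10110 popcount=3 -> skip
r=23=10111 popcount=4 -> skip
r=24=11000 popcount=2 -> skip
r=25=11001 popcount=3 -> skip
r=26=11010 popcount=3 -> skip
r=27=11011 popcount=4 -> skip
r=28=11100 popcount=3 -> skip
r=29=11101 popcount=4 -> skip
r=30=11110 popcount=4 -> skip
r=31=11111 popcount=5 -> skip
r=32=100000 popcount=1 -> KEEP
r=33=100001 popcount=2 -> skip
r=34=100010 popcount=2 -> skip
r=35=100011 popcount=3 -> skip
r=36=100100 popcount=2 -> skip
r=37=100101 popcount=3 -> skip
r=38=100110 popcount=3 -> skip
r=39=100111 popcount=4 -> skip
r=40=101000 popcount=2 -> skip
r=41=101001 popcount=3 -> skip
r=42=101010 popcount=3 -> skip
r=43=101011 popcount=4 -> skip
r=44=101100 popcount=3 -> skip
r=45=101101 popcount=4 -> skip
r=46=101110 popcount=4 -> skip
Kept rows: 32

Answer: 32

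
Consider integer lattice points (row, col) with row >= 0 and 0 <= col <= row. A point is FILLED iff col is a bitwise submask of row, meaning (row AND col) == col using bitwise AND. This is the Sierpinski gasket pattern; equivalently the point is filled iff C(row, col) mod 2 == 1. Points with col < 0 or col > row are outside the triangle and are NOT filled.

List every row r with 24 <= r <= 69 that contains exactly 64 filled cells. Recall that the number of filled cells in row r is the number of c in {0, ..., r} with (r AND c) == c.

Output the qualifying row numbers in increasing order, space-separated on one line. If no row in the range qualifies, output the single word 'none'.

Row r has 2^popcount(r) filled cells, so we need popcount(r) = log2(64) = 6.
Scan r = 24..69 and keep those with exactly 6 one-bits:
r=24=11000 popcount=2 -> skip
r=25=11001 popcount=3 -> skip
r=26=11010 popcount=3 -> skip
r=27=11011 popcount=4 -> skip
r=28=11100 popcount=3 -> skip
r=29=11101 popcount=4 -> skip
r=30=11110 popcount=4 -> skip
r=31=11111 popcount=5 -> skip
r=32=100000 popcount=1 -> skip
r=33=100001 popcount=2 -> skip
r=34=100010 popcount=2 -> skip
r=35=100011 popcount=3 -> skip
r=36=100100 popcount=2 -> skip
r=37=100101 popcount=3 -> skip
r=38=100110 popcount=3 -> skip
r=39=100111 popcount=4 -> skip
r=40=101000 popcount=2 -> skip
r=41=101001 popcount=3 -> skip
r=42=101010 popcount=3 -> skip
r=43=101011 popcount=4 -> skip
r=44=101100 popcount=3 -> skip
r=45=101101 popcount=4 -> skip
r=46=101110 popcount=4 -> skip
r=47=101111 popcount=5 -> skip
r=48=110000 popcount=2 -> skip
r=49=110001 popcount=3 -> skip
r=50=110010 popcount=3 -> skip
r=51=110011 popcount=4 -> skip
r=52=110100 popcount=3 -> skip
r=53=110101 popcount=4 -> skip
r=54=110110 popcount=4 -> skip
r=55=110111 popcount=5 -> skip
r=56=111000 popcount=3 -> skip
r=57=111001 popcount=4 -> skip
r=58=111010 popcount=4 -> skip
r=59=111011 popcount=5 -> skip
r=60=111100 popcount=4 -> skip
r=61=111101 popcount=5 -> skip
r=62=111110 popcount=5 -> skip
r=63=111111 popcount=6 -> KEEP
r=64=1000000 popcount=1 -> skip
r=65=1000001 popcount=2 -> skip
r=66=1000010 popcount=2 -> skip
r=67=1000011 popcount=3 -> skip
r=68=1000100 popcount=2 -> skip
r=69=1000101 popcount=3 -> skip
Kept rows: 63

Answer: 63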